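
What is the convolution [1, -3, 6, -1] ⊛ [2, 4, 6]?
y[0] = 1×2 = 2; y[1] = 1×4 + -3×2 = -2; y[2] = 1×6 + -3×4 + 6×2 = 6; y[3] = -3×6 + 6×4 + -1×2 = 4; y[4] = 6×6 + -1×4 = 32; y[5] = -1×6 = -6

[2, -2, 6, 4, 32, -6]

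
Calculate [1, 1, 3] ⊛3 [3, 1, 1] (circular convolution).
Use y[k] = Σ_j u[j]·v[(k-j) mod 3]. y[0] = 1×3 + 1×1 + 3×1 = 7; y[1] = 1×1 + 1×3 + 3×1 = 7; y[2] = 1×1 + 1×1 + 3×3 = 11. Result: [7, 7, 11]

[7, 7, 11]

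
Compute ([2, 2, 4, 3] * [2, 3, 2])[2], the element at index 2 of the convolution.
Use y[k] = Σ_i a[i]·b[k-i] at k=2. y[2] = 2×2 + 2×3 + 4×2 = 18

18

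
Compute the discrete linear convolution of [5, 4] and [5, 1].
y[0] = 5×5 = 25; y[1] = 5×1 + 4×5 = 25; y[2] = 4×1 = 4

[25, 25, 4]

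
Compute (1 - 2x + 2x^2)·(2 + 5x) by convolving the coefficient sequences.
Ascending coefficients: a = [1, -2, 2], b = [2, 5]. c[0] = 1×2 = 2; c[1] = 1×5 + -2×2 = 1; c[2] = -2×5 + 2×2 = -6; c[3] = 2×5 = 10. Result coefficients: [2, 1, -6, 10] → 2 + x - 6x^2 + 10x^3

2 + x - 6x^2 + 10x^3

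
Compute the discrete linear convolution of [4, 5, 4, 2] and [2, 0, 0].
y[0] = 4×2 = 8; y[1] = 4×0 + 5×2 = 10; y[2] = 4×0 + 5×0 + 4×2 = 8; y[3] = 5×0 + 4×0 + 2×2 = 4; y[4] = 4×0 + 2×0 = 0; y[5] = 2×0 = 0

[8, 10, 8, 4, 0, 0]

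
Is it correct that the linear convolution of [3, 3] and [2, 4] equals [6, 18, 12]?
Recompute linear convolution of [3, 3] and [2, 4]: y[0] = 3×2 = 6; y[1] = 3×4 + 3×2 = 18; y[2] = 3×4 = 12 → [6, 18, 12]. Given [6, 18, 12] matches, so answer: Yes

Yes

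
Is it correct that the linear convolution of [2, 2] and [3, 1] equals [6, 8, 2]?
Recompute linear convolution of [2, 2] and [3, 1]: y[0] = 2×3 = 6; y[1] = 2×1 + 2×3 = 8; y[2] = 2×1 = 2 → [6, 8, 2]. Given [6, 8, 2] matches, so answer: Yes

Yes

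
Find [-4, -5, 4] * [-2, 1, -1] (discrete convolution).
y[0] = -4×-2 = 8; y[1] = -4×1 + -5×-2 = 6; y[2] = -4×-1 + -5×1 + 4×-2 = -9; y[3] = -5×-1 + 4×1 = 9; y[4] = 4×-1 = -4

[8, 6, -9, 9, -4]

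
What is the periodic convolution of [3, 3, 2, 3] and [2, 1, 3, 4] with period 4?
Use y[k] = Σ_j f[j]·g[(k-j) mod 4]. y[0] = 3×2 + 3×4 + 2×3 + 3×1 = 27; y[1] = 3×1 + 3×2 + 2×4 + 3×3 = 26; y[2] = 3×3 + 3×1 + 2×2 + 3×4 = 28; y[3] = 3×4 + 3×3 + 2×1 + 3×2 = 29. Result: [27, 26, 28, 29]

[27, 26, 28, 29]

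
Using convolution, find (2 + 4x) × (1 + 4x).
Ascending coefficients: a = [2, 4], b = [1, 4]. c[0] = 2×1 = 2; c[1] = 2×4 + 4×1 = 12; c[2] = 4×4 = 16. Result coefficients: [2, 12, 16] → 2 + 12x + 16x^2

2 + 12x + 16x^2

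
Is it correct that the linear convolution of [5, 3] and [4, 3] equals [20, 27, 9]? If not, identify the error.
Recompute linear convolution of [5, 3] and [4, 3]: y[0] = 5×4 = 20; y[1] = 5×3 + 3×4 = 27; y[2] = 3×3 = 9 → [20, 27, 9]. Given [20, 27, 9] matches, so answer: Yes

Yes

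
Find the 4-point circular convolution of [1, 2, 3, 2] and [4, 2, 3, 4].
Use y[k] = Σ_j x[j]·h[(k-j) mod 4]. y[0] = 1×4 + 2×4 + 3×3 + 2×2 = 25; y[1] = 1×2 + 2×4 + 3×4 + 2×3 = 28; y[2] = 1×3 + 2×2 + 3×4 + 2×4 = 27; y[3] = 1×4 + 2×3 + 3×2 + 2×4 = 24. Result: [25, 28, 27, 24]

[25, 28, 27, 24]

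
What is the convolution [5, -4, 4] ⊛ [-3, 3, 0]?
y[0] = 5×-3 = -15; y[1] = 5×3 + -4×-3 = 27; y[2] = 5×0 + -4×3 + 4×-3 = -24; y[3] = -4×0 + 4×3 = 12; y[4] = 4×0 = 0

[-15, 27, -24, 12, 0]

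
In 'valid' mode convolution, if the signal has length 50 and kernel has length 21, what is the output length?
'Valid' mode counts only positions where the kernel fully overlaps the signal: m - n + 1 = 50 - 21 + 1 = 30

30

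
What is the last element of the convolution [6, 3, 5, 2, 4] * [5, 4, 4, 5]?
Use y[k] = Σ_i a[i]·b[k-i] at k=7. y[7] = 4×5 = 20

20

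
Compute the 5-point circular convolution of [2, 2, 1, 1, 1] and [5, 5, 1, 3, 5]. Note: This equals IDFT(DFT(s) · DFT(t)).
Either evaluate y[k] = Σ_j s[j]·t[(k-j) mod 5] directly, or use IDFT(DFT(s) · DFT(t)). y[0] = 2×5 + 2×5 + 1×3 + 1×1 + 1×5 = 29; y[1] = 2×5 + 2×5 + 1×5 + 1×3 + 1×1 = 29; y[2] = 2×1 + 2×5 + 1×5 + 1×5 + 1×3 = 25; y[3] = 2×3 + 2×1 + 1×5 + 1×5 + 1×5 = 23; y[4] = 2×5 + 2×3 + 1×1 + 1×5 + 1×5 = 27. Result: [29, 29, 25, 23, 27]

[29, 29, 25, 23, 27]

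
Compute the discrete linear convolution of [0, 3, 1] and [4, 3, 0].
y[0] = 0×4 = 0; y[1] = 0×3 + 3×4 = 12; y[2] = 0×0 + 3×3 + 1×4 = 13; y[3] = 3×0 + 1×3 = 3; y[4] = 1×0 = 0

[0, 12, 13, 3, 0]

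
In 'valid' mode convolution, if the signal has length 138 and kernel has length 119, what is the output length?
'Valid' mode counts only positions where the kernel fully overlaps the signal: m - n + 1 = 138 - 119 + 1 = 20

20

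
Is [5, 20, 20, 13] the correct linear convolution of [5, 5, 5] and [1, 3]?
Recompute linear convolution of [5, 5, 5] and [1, 3]: y[0] = 5×1 = 5; y[1] = 5×3 + 5×1 = 20; y[2] = 5×3 + 5×1 = 20; y[3] = 5×3 = 15 → [5, 20, 20, 15]. Compare to given [5, 20, 20, 13]: they differ at index 3: given 13, correct 15, so answer: No

No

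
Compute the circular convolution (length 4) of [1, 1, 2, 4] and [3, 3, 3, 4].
Use y[k] = Σ_j x[j]·h[(k-j) mod 4]. y[0] = 1×3 + 1×4 + 2×3 + 4×3 = 25; y[1] = 1×3 + 1×3 + 2×4 + 4×3 = 26; y[2] = 1×3 + 1×3 + 2×3 + 4×4 = 28; y[3] = 1×4 + 1×3 + 2×3 + 4×3 = 25. Result: [25, 26, 28, 25]

[25, 26, 28, 25]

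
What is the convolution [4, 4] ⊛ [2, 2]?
y[0] = 4×2 = 8; y[1] = 4×2 + 4×2 = 16; y[2] = 4×2 = 8

[8, 16, 8]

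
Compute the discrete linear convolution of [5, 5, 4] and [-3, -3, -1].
y[0] = 5×-3 = -15; y[1] = 5×-3 + 5×-3 = -30; y[2] = 5×-1 + 5×-3 + 4×-3 = -32; y[3] = 5×-1 + 4×-3 = -17; y[4] = 4×-1 = -4

[-15, -30, -32, -17, -4]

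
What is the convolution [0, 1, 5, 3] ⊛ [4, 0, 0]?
y[0] = 0×4 = 0; y[1] = 0×0 + 1×4 = 4; y[2] = 0×0 + 1×0 + 5×4 = 20; y[3] = 1×0 + 5×0 + 3×4 = 12; y[4] = 5×0 + 3×0 = 0; y[5] = 3×0 = 0

[0, 4, 20, 12, 0, 0]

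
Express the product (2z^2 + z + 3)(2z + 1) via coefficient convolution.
Ascending coefficients: a = [3, 1, 2], b = [1, 2]. c[0] = 3×1 = 3; c[1] = 3×2 + 1×1 = 7; c[2] = 1×2 + 2×1 = 4; c[3] = 2×2 = 4. Result coefficients: [3, 7, 4, 4] → 4z^3 + 4z^2 + 7z + 3

4z^3 + 4z^2 + 7z + 3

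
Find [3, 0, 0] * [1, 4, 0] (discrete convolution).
y[0] = 3×1 = 3; y[1] = 3×4 + 0×1 = 12; y[2] = 3×0 + 0×4 + 0×1 = 0; y[3] = 0×0 + 0×4 = 0; y[4] = 0×0 = 0

[3, 12, 0, 0, 0]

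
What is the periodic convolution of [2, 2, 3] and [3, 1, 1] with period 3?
Use y[k] = Σ_j u[j]·v[(k-j) mod 3]. y[0] = 2×3 + 2×1 + 3×1 = 11; y[1] = 2×1 + 2×3 + 3×1 = 11; y[2] = 2×1 + 2×1 + 3×3 = 13. Result: [11, 11, 13]

[11, 11, 13]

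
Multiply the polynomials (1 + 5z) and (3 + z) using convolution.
Ascending coefficients: a = [1, 5], b = [3, 1]. c[0] = 1×3 = 3; c[1] = 1×1 + 5×3 = 16; c[2] = 5×1 = 5. Result coefficients: [3, 16, 5] → 3 + 16z + 5z^2

3 + 16z + 5z^2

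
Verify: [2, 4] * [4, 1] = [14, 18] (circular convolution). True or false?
Recompute circular convolution of [2, 4] and [4, 1]: y[0] = 2×4 + 4×1 = 12; y[1] = 2×1 + 4×4 = 18 → [12, 18]. Compare to given [14, 18]: they differ at index 0: given 14, correct 12, so answer: No

No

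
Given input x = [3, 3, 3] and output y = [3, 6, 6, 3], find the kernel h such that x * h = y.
Output length 4 = len(x) + len(h) - 1 ⇒ len(h) = 2. Solve h forward using h[k] = (y[k] - Σ_{i≥1} x[i]·h[k-i]) / x[0]: h[0] = y[0] / x[0] = 3 / 3 = 1; h[1] = (y[1] - 3×1) / x[0] = (6 - 3×1) / 3 = 1. So h = [1, 1]. Forward-check [3, 3, 3] * [1, 1]: y[0] = 3×1 = 3; y[1] = 3×1 + 3×1 = 6; y[2] = 3×1 + 3×1 = 6; y[3] = 3×1 = 3 → [3, 6, 6, 3] ✓

[1, 1]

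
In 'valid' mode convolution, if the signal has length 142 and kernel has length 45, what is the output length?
'Valid' mode counts only positions where the kernel fully overlaps the signal: m - n + 1 = 142 - 45 + 1 = 98

98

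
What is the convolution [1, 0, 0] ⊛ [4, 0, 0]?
y[0] = 1×4 = 4; y[1] = 1×0 + 0×4 = 0; y[2] = 1×0 + 0×0 + 0×4 = 0; y[3] = 0×0 + 0×0 = 0; y[4] = 0×0 = 0

[4, 0, 0, 0, 0]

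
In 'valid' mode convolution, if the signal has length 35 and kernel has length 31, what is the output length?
'Valid' mode counts only positions where the kernel fully overlaps the signal: m - n + 1 = 35 - 31 + 1 = 5

5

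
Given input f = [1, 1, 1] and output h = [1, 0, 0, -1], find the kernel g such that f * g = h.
Output length 4 = len(f) + len(g) - 1 ⇒ len(g) = 2. Solve g forward using g[k] = (h[k] - Σ_{i≥1} f[i]·g[k-i]) / f[0]: g[0] = h[0] / f[0] = 1 / 1 = 1; g[1] = (h[1] - 1×1) / f[0] = (0 - 1×1) / 1 = -1. So g = [1, -1]. Forward-check [1, 1, 1] * [1, -1]: h[0] = 1×1 = 1; h[1] = 1×-1 + 1×1 = 0; h[2] = 1×-1 + 1×1 = 0; h[3] = 1×-1 = -1 → [1, 0, 0, -1] ✓

[1, -1]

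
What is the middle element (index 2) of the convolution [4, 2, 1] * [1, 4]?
Use y[k] = Σ_i a[i]·b[k-i] at k=2. y[2] = 2×4 + 1×1 = 9

9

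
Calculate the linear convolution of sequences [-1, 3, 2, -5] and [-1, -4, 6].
y[0] = -1×-1 = 1; y[1] = -1×-4 + 3×-1 = 1; y[2] = -1×6 + 3×-4 + 2×-1 = -20; y[3] = 3×6 + 2×-4 + -5×-1 = 15; y[4] = 2×6 + -5×-4 = 32; y[5] = -5×6 = -30

[1, 1, -20, 15, 32, -30]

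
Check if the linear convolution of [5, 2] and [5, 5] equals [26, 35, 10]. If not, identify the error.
Recompute linear convolution of [5, 2] and [5, 5]: y[0] = 5×5 = 25; y[1] = 5×5 + 2×5 = 35; y[2] = 2×5 = 10 → [25, 35, 10]. Compare to given [26, 35, 10]: they differ at index 0: given 26, correct 25, so answer: No

No. Error at index 0: given 26, correct 25.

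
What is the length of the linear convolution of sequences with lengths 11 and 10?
Linear/full convolution length: m + n - 1 = 11 + 10 - 1 = 20

20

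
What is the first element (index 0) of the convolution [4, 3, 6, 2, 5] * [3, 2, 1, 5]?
Use y[k] = Σ_i a[i]·b[k-i] at k=0. y[0] = 4×3 = 12

12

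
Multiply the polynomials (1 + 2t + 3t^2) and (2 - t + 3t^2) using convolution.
Ascending coefficients: a = [1, 2, 3], b = [2, -1, 3]. c[0] = 1×2 = 2; c[1] = 1×-1 + 2×2 = 3; c[2] = 1×3 + 2×-1 + 3×2 = 7; c[3] = 2×3 + 3×-1 = 3; c[4] = 3×3 = 9. Result coefficients: [2, 3, 7, 3, 9] → 2 + 3t + 7t^2 + 3t^3 + 9t^4

2 + 3t + 7t^2 + 3t^3 + 9t^4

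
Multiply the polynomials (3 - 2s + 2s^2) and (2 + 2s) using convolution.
Ascending coefficients: a = [3, -2, 2], b = [2, 2]. c[0] = 3×2 = 6; c[1] = 3×2 + -2×2 = 2; c[2] = -2×2 + 2×2 = 0; c[3] = 2×2 = 4. Result coefficients: [6, 2, 0, 4] → 6 + 2s + 4s^3

6 + 2s + 4s^3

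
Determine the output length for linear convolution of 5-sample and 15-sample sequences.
Linear/full convolution length: m + n - 1 = 5 + 15 - 1 = 19

19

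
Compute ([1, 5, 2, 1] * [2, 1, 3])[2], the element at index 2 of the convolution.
Use y[k] = Σ_i a[i]·b[k-i] at k=2. y[2] = 1×3 + 5×1 + 2×2 = 12

12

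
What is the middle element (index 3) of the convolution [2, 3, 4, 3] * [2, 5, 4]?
Use y[k] = Σ_i a[i]·b[k-i] at k=3. y[3] = 3×4 + 4×5 + 3×2 = 38

38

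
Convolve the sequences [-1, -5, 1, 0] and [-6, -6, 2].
y[0] = -1×-6 = 6; y[1] = -1×-6 + -5×-6 = 36; y[2] = -1×2 + -5×-6 + 1×-6 = 22; y[3] = -5×2 + 1×-6 + 0×-6 = -16; y[4] = 1×2 + 0×-6 = 2; y[5] = 0×2 = 0

[6, 36, 22, -16, 2, 0]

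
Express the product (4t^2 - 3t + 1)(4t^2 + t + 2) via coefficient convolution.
Ascending coefficients: a = [1, -3, 4], b = [2, 1, 4]. c[0] = 1×2 = 2; c[1] = 1×1 + -3×2 = -5; c[2] = 1×4 + -3×1 + 4×2 = 9; c[3] = -3×4 + 4×1 = -8; c[4] = 4×4 = 16. Result coefficients: [2, -5, 9, -8, 16] → 16t^4 - 8t^3 + 9t^2 - 5t + 2

16t^4 - 8t^3 + 9t^2 - 5t + 2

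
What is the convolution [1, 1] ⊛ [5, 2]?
y[0] = 1×5 = 5; y[1] = 1×2 + 1×5 = 7; y[2] = 1×2 = 2

[5, 7, 2]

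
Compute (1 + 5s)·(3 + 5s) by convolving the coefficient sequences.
Ascending coefficients: a = [1, 5], b = [3, 5]. c[0] = 1×3 = 3; c[1] = 1×5 + 5×3 = 20; c[2] = 5×5 = 25. Result coefficients: [3, 20, 25] → 3 + 20s + 25s^2

3 + 20s + 25s^2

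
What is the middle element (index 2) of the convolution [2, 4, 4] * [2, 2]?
Use y[k] = Σ_i a[i]·b[k-i] at k=2. y[2] = 4×2 + 4×2 = 16

16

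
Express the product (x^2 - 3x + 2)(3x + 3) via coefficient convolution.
Ascending coefficients: a = [2, -3, 1], b = [3, 3]. c[0] = 2×3 = 6; c[1] = 2×3 + -3×3 = -3; c[2] = -3×3 + 1×3 = -6; c[3] = 1×3 = 3. Result coefficients: [6, -3, -6, 3] → 3x^3 - 6x^2 - 3x + 6

3x^3 - 6x^2 - 3x + 6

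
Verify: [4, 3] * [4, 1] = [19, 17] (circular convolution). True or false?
Recompute circular convolution of [4, 3] and [4, 1]: y[0] = 4×4 + 3×1 = 19; y[1] = 4×1 + 3×4 = 16 → [19, 16]. Compare to given [19, 17]: they differ at index 1: given 17, correct 16, so answer: No

No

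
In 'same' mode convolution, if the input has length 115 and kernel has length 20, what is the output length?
'Same' mode returns an output with the same length as the input: 115

115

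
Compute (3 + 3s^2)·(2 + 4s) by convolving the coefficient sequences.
Ascending coefficients: a = [3, 0, 3], b = [2, 4]. c[0] = 3×2 = 6; c[1] = 3×4 + 0×2 = 12; c[2] = 0×4 + 3×2 = 6; c[3] = 3×4 = 12. Result coefficients: [6, 12, 6, 12] → 6 + 12s + 6s^2 + 12s^3

6 + 12s + 6s^2 + 12s^3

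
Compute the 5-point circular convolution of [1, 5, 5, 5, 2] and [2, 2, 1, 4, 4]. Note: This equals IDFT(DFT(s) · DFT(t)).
Either evaluate y[k] = Σ_j s[j]·t[(k-j) mod 5] directly, or use IDFT(DFT(s) · DFT(t)). y[0] = 1×2 + 5×4 + 5×4 + 5×1 + 2×2 = 51; y[1] = 1×2 + 5×2 + 5×4 + 5×4 + 2×1 = 54; y[2] = 1×1 + 5×2 + 5×2 + 5×4 + 2×4 = 49; y[3] = 1×4 + 5×1 + 5×2 + 5×2 + 2×4 = 37; y[4] = 1×4 + 5×4 + 5×1 + 5×2 + 2×2 = 43. Result: [51, 54, 49, 37, 43]

[51, 54, 49, 37, 43]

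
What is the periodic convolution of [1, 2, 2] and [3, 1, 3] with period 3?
Use y[k] = Σ_j f[j]·g[(k-j) mod 3]. y[0] = 1×3 + 2×3 + 2×1 = 11; y[1] = 1×1 + 2×3 + 2×3 = 13; y[2] = 1×3 + 2×1 + 2×3 = 11. Result: [11, 13, 11]

[11, 13, 11]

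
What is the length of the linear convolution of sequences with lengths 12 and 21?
Linear/full convolution length: m + n - 1 = 12 + 21 - 1 = 32

32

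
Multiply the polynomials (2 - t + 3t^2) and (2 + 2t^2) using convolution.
Ascending coefficients: a = [2, -1, 3], b = [2, 0, 2]. c[0] = 2×2 = 4; c[1] = 2×0 + -1×2 = -2; c[2] = 2×2 + -1×0 + 3×2 = 10; c[3] = -1×2 + 3×0 = -2; c[4] = 3×2 = 6. Result coefficients: [4, -2, 10, -2, 6] → 4 - 2t + 10t^2 - 2t^3 + 6t^4

4 - 2t + 10t^2 - 2t^3 + 6t^4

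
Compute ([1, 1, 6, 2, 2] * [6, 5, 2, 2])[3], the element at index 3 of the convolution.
Use y[k] = Σ_i a[i]·b[k-i] at k=3. y[3] = 1×2 + 1×2 + 6×5 + 2×6 = 46

46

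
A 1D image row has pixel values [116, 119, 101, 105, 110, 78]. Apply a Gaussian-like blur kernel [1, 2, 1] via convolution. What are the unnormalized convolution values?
Convolve image row [116, 119, 101, 105, 110, 78] with kernel [1, 2, 1]: y[0] = 116×1 = 116; y[1] = 116×2 + 119×1 = 351; y[2] = 116×1 + 119×2 + 101×1 = 455; y[3] = 119×1 + 101×2 + 105×1 = 426; y[4] = 101×1 + 105×2 + 110×1 = 421; y[5] = 105×1 + 110×2 + 78×1 = 403; y[6] = 110×1 + 78×2 = 266; y[7] = 78×1 = 78 → [116, 351, 455, 426, 421, 403, 266, 78]. Normalization factor = sum(kernel) = 4.

[116, 351, 455, 426, 421, 403, 266, 78]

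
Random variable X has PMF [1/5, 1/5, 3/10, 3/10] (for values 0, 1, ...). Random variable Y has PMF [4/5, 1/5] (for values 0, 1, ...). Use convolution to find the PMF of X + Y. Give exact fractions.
P(X+Y=k) = Σ_i P(X=i)·P(Y=k-i) — a convolution of [1/5, 1/5, 3/10, 3/10] and [4/5, 1/5]. P(X+Y=0) = (1/5)×(4/5) = 4/25; P(X+Y=1) = (1/5)×(1/5) + (1/5)×(4/5) = 1/25 + 4/25 = 1/5; P(X+Y=2) = (1/5)×(1/5) + (3/10)×(4/5) = 1/25 + 6/25 = 7/25; P(X+Y=3) = (3/10)×(1/5) + (3/10)×(4/5) = 3/50 + 6/25 = 3/10; P(X+Y=4) = (3/10)×(1/5) = 3/50. PMF: [4/25, 1/5, 7/25, 3/10, 3/50] (sums to 1 ✓)

[4/25, 1/5, 7/25, 3/10, 3/50]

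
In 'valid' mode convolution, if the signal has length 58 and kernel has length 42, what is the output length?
'Valid' mode counts only positions where the kernel fully overlaps the signal: m - n + 1 = 58 - 42 + 1 = 17

17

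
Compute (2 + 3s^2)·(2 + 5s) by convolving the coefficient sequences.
Ascending coefficients: a = [2, 0, 3], b = [2, 5]. c[0] = 2×2 = 4; c[1] = 2×5 + 0×2 = 10; c[2] = 0×5 + 3×2 = 6; c[3] = 3×5 = 15. Result coefficients: [4, 10, 6, 15] → 4 + 10s + 6s^2 + 15s^3

4 + 10s + 6s^2 + 15s^3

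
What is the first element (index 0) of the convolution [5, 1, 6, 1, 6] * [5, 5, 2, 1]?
Use y[k] = Σ_i a[i]·b[k-i] at k=0. y[0] = 5×5 = 25

25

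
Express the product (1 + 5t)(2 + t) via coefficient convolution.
Ascending coefficients: a = [1, 5], b = [2, 1]. c[0] = 1×2 = 2; c[1] = 1×1 + 5×2 = 11; c[2] = 5×1 = 5. Result coefficients: [2, 11, 5] → 2 + 11t + 5t^2

2 + 11t + 5t^2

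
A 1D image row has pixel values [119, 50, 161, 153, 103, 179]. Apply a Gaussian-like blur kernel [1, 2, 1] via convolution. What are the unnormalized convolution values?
Convolve image row [119, 50, 161, 153, 103, 179] with kernel [1, 2, 1]: y[0] = 119×1 = 119; y[1] = 119×2 + 50×1 = 288; y[2] = 119×1 + 50×2 + 161×1 = 380; y[3] = 50×1 + 161×2 + 153×1 = 525; y[4] = 161×1 + 153×2 + 103×1 = 570; y[5] = 153×1 + 103×2 + 179×1 = 538; y[6] = 103×1 + 179×2 = 461; y[7] = 179×1 = 179 → [119, 288, 380, 525, 570, 538, 461, 179]. Normalization factor = sum(kernel) = 4.

[119, 288, 380, 525, 570, 538, 461, 179]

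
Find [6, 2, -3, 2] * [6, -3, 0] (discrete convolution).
y[0] = 6×6 = 36; y[1] = 6×-3 + 2×6 = -6; y[2] = 6×0 + 2×-3 + -3×6 = -24; y[3] = 2×0 + -3×-3 + 2×6 = 21; y[4] = -3×0 + 2×-3 = -6; y[5] = 2×0 = 0

[36, -6, -24, 21, -6, 0]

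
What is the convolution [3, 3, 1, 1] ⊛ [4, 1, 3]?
y[0] = 3×4 = 12; y[1] = 3×1 + 3×4 = 15; y[2] = 3×3 + 3×1 + 1×4 = 16; y[3] = 3×3 + 1×1 + 1×4 = 14; y[4] = 1×3 + 1×1 = 4; y[5] = 1×3 = 3

[12, 15, 16, 14, 4, 3]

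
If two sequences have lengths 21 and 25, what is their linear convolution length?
Linear/full convolution length: m + n - 1 = 21 + 25 - 1 = 45

45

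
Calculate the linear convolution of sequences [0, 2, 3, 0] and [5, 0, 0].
y[0] = 0×5 = 0; y[1] = 0×0 + 2×5 = 10; y[2] = 0×0 + 2×0 + 3×5 = 15; y[3] = 2×0 + 3×0 + 0×5 = 0; y[4] = 3×0 + 0×0 = 0; y[5] = 0×0 = 0

[0, 10, 15, 0, 0, 0]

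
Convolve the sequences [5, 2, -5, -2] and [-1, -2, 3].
y[0] = 5×-1 = -5; y[1] = 5×-2 + 2×-1 = -12; y[2] = 5×3 + 2×-2 + -5×-1 = 16; y[3] = 2×3 + -5×-2 + -2×-1 = 18; y[4] = -5×3 + -2×-2 = -11; y[5] = -2×3 = -6

[-5, -12, 16, 18, -11, -6]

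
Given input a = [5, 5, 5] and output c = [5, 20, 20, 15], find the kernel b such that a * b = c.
Output length 4 = len(a) + len(b) - 1 ⇒ len(b) = 2. Solve b forward using b[k] = (c[k] - Σ_{i≥1} a[i]·b[k-i]) / a[0]: b[0] = c[0] / a[0] = 5 / 5 = 1; b[1] = (c[1] - 5×1) / a[0] = (20 - 5×1) / 5 = 3. So b = [1, 3]. Forward-check [5, 5, 5] * [1, 3]: c[0] = 5×1 = 5; c[1] = 5×3 + 5×1 = 20; c[2] = 5×3 + 5×1 = 20; c[3] = 5×3 = 15 → [5, 20, 20, 15] ✓

[1, 3]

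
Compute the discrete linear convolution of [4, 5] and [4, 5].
y[0] = 4×4 = 16; y[1] = 4×5 + 5×4 = 40; y[2] = 5×5 = 25

[16, 40, 25]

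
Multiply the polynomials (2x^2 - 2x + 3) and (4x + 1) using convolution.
Ascending coefficients: a = [3, -2, 2], b = [1, 4]. c[0] = 3×1 = 3; c[1] = 3×4 + -2×1 = 10; c[2] = -2×4 + 2×1 = -6; c[3] = 2×4 = 8. Result coefficients: [3, 10, -6, 8] → 8x^3 - 6x^2 + 10x + 3

8x^3 - 6x^2 + 10x + 3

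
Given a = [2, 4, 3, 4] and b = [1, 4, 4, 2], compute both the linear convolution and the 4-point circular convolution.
Linear: y_lin[0] = 2×1 = 2; y_lin[1] = 2×4 + 4×1 = 12; y_lin[2] = 2×4 + 4×4 + 3×1 = 27; y_lin[3] = 2×2 + 4×4 + 3×4 + 4×1 = 36; y_lin[4] = 4×2 + 3×4 + 4×4 = 36; y_lin[5] = 3×2 + 4×4 = 22; y_lin[6] = 4×2 = 8 → [2, 12, 27, 36, 36, 22, 8]. Circular (length 4): y[0] = 2×1 + 4×2 + 3×4 + 4×4 = 38; y[1] = 2×4 + 4×1 + 3×2 + 4×4 = 34; y[2] = 2×4 + 4×4 + 3×1 + 4×2 = 35; y[3] = 2×2 + 4×4 + 3×4 + 4×1 = 36 → [38, 34, 35, 36]

Linear: [2, 12, 27, 36, 36, 22, 8], Circular: [38, 34, 35, 36]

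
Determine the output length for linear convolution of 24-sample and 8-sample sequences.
Linear/full convolution length: m + n - 1 = 24 + 8 - 1 = 31

31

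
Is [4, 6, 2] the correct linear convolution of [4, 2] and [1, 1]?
Recompute linear convolution of [4, 2] and [1, 1]: y[0] = 4×1 = 4; y[1] = 4×1 + 2×1 = 6; y[2] = 2×1 = 2 → [4, 6, 2]. Given [4, 6, 2] matches, so answer: Yes

Yes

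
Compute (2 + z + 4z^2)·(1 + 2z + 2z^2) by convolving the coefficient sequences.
Ascending coefficients: a = [2, 1, 4], b = [1, 2, 2]. c[0] = 2×1 = 2; c[1] = 2×2 + 1×1 = 5; c[2] = 2×2 + 1×2 + 4×1 = 10; c[3] = 1×2 + 4×2 = 10; c[4] = 4×2 = 8. Result coefficients: [2, 5, 10, 10, 8] → 2 + 5z + 10z^2 + 10z^3 + 8z^4

2 + 5z + 10z^2 + 10z^3 + 8z^4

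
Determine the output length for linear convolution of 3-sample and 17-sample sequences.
Linear/full convolution length: m + n - 1 = 3 + 17 - 1 = 19

19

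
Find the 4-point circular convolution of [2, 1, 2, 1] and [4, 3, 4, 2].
Use y[k] = Σ_j u[j]·v[(k-j) mod 4]. y[0] = 2×4 + 1×2 + 2×4 + 1×3 = 21; y[1] = 2×3 + 1×4 + 2×2 + 1×4 = 18; y[2] = 2×4 + 1×3 + 2×4 + 1×2 = 21; y[3] = 2×2 + 1×4 + 2×3 + 1×4 = 18. Result: [21, 18, 21, 18]

[21, 18, 21, 18]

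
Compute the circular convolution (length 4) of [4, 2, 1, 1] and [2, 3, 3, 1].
Use y[k] = Σ_j u[j]·v[(k-j) mod 4]. y[0] = 4×2 + 2×1 + 1×3 + 1×3 = 16; y[1] = 4×3 + 2×2 + 1×1 + 1×3 = 20; y[2] = 4×3 + 2×3 + 1×2 + 1×1 = 21; y[3] = 4×1 + 2×3 + 1×3 + 1×2 = 15. Result: [16, 20, 21, 15]

[16, 20, 21, 15]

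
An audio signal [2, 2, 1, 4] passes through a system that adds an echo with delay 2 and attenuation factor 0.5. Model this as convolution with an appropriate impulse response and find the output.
Direct-path + delayed-attenuated-path model → impulse response h = [1, 0, 0.5] (1 at lag 0, 0.5 at lag 2). Output y[n] = x[n] + 0.5·x[n - 2] (with x[n] = 0 outside 0..3): y[0] = 2 + 0.5×0 = 2; y[1] = 2 + 0.5×0 = 2; y[2] = 1 + 0.5×2 = 2.0; y[3] = 4 + 0.5×2 = 5.0; y[4] = 0 + 0.5×1 = 0.5; y[5] = 0 + 0.5×4 = 2.0. So y = [2, 2, 2.0, 5.0, 0.5, 2.0]

[2, 2, 2.0, 5.0, 0.5, 2.0]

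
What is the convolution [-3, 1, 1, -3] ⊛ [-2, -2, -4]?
y[0] = -3×-2 = 6; y[1] = -3×-2 + 1×-2 = 4; y[2] = -3×-4 + 1×-2 + 1×-2 = 8; y[3] = 1×-4 + 1×-2 + -3×-2 = 0; y[4] = 1×-4 + -3×-2 = 2; y[5] = -3×-4 = 12

[6, 4, 8, 0, 2, 12]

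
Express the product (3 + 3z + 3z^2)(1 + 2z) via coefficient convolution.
Ascending coefficients: a = [3, 3, 3], b = [1, 2]. c[0] = 3×1 = 3; c[1] = 3×2 + 3×1 = 9; c[2] = 3×2 + 3×1 = 9; c[3] = 3×2 = 6. Result coefficients: [3, 9, 9, 6] → 3 + 9z + 9z^2 + 6z^3

3 + 9z + 9z^2 + 6z^3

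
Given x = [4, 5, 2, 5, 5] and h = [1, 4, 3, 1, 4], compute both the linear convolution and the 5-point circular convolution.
Linear: y_lin[0] = 4×1 = 4; y_lin[1] = 4×4 + 5×1 = 21; y_lin[2] = 4×3 + 5×4 + 2×1 = 34; y_lin[3] = 4×1 + 5×3 + 2×4 + 5×1 = 32; y_lin[4] = 4×4 + 5×1 + 2×3 + 5×4 + 5×1 = 52; y_lin[5] = 5×4 + 2×1 + 5×3 + 5×4 = 57; y_lin[6] = 2×4 + 5×1 + 5×3 = 28; y_lin[7] = 5×4 + 5×1 = 25; y_lin[8] = 5×4 = 20 → [4, 21, 34, 32, 52, 57, 28, 25, 20]. Circular (length 5): y[0] = 4×1 + 5×4 + 2×1 + 5×3 + 5×4 = 61; y[1] = 4×4 + 5×1 + 2×4 + 5×1 + 5×3 = 49; y[2] = 4×3 + 5×4 + 2×1 + 5×4 + 5×1 = 59; y[3] = 4×1 + 5×3 + 2×4 + 5×1 + 5×4 = 52; y[4] = 4×4 + 5×1 + 2×3 + 5×4 + 5×1 = 52 → [61, 49, 59, 52, 52]

Linear: [4, 21, 34, 32, 52, 57, 28, 25, 20], Circular: [61, 49, 59, 52, 52]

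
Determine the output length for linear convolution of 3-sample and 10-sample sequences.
Linear/full convolution length: m + n - 1 = 3 + 10 - 1 = 12

12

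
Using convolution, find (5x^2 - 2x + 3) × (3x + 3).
Ascending coefficients: a = [3, -2, 5], b = [3, 3]. c[0] = 3×3 = 9; c[1] = 3×3 + -2×3 = 3; c[2] = -2×3 + 5×3 = 9; c[3] = 5×3 = 15. Result coefficients: [9, 3, 9, 15] → 15x^3 + 9x^2 + 3x + 9

15x^3 + 9x^2 + 3x + 9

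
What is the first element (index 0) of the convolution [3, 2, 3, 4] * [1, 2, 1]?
Use y[k] = Σ_i a[i]·b[k-i] at k=0. y[0] = 3×1 = 3

3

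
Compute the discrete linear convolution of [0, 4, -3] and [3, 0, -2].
y[0] = 0×3 = 0; y[1] = 0×0 + 4×3 = 12; y[2] = 0×-2 + 4×0 + -3×3 = -9; y[3] = 4×-2 + -3×0 = -8; y[4] = -3×-2 = 6

[0, 12, -9, -8, 6]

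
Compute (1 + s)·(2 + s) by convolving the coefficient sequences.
Ascending coefficients: a = [1, 1], b = [2, 1]. c[0] = 1×2 = 2; c[1] = 1×1 + 1×2 = 3; c[2] = 1×1 = 1. Result coefficients: [2, 3, 1] → 2 + 3s + s^2

2 + 3s + s^2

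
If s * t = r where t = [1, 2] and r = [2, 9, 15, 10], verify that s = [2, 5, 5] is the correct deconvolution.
Forward-compute [2, 5, 5] * [1, 2]: r[0] = 2×1 = 2; r[1] = 2×2 + 5×1 = 9; r[2] = 5×2 + 5×1 = 15; r[3] = 5×2 = 10 → [2, 9, 15, 10]. Matches given r = [2, 9, 15, 10], so verified.

Verified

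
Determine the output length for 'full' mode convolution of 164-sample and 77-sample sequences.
Linear/full convolution length: m + n - 1 = 164 + 77 - 1 = 240

240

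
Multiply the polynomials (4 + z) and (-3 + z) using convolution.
Ascending coefficients: a = [4, 1], b = [-3, 1]. c[0] = 4×-3 = -12; c[1] = 4×1 + 1×-3 = 1; c[2] = 1×1 = 1. Result coefficients: [-12, 1, 1] → -12 + z + z^2

-12 + z + z^2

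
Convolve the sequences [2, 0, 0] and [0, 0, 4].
y[0] = 2×0 = 0; y[1] = 2×0 + 0×0 = 0; y[2] = 2×4 + 0×0 + 0×0 = 8; y[3] = 0×4 + 0×0 = 0; y[4] = 0×4 = 0

[0, 0, 8, 0, 0]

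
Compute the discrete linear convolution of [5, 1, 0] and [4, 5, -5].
y[0] = 5×4 = 20; y[1] = 5×5 + 1×4 = 29; y[2] = 5×-5 + 1×5 + 0×4 = -20; y[3] = 1×-5 + 0×5 = -5; y[4] = 0×-5 = 0

[20, 29, -20, -5, 0]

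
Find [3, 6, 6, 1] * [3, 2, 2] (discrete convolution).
y[0] = 3×3 = 9; y[1] = 3×2 + 6×3 = 24; y[2] = 3×2 + 6×2 + 6×3 = 36; y[3] = 6×2 + 6×2 + 1×3 = 27; y[4] = 6×2 + 1×2 = 14; y[5] = 1×2 = 2

[9, 24, 36, 27, 14, 2]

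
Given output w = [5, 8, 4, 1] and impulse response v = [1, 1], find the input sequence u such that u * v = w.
Deconvolve w=[5, 8, 4, 1] by v=[1, 1]. Since v[0]=1, solve forward: u[0] = w[0] / 1 = 5; u[1] = (w[1] - 5×1) / 1 = 3; u[2] = (w[2] - 3×1) / 1 = 1. So u = [5, 3, 1]. Check by forward convolution: w[0] = 5×1 = 5; w[1] = 5×1 + 3×1 = 8; w[2] = 3×1 + 1×1 = 4; w[3] = 1×1 = 1

[5, 3, 1]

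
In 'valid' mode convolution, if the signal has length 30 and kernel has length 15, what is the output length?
'Valid' mode counts only positions where the kernel fully overlaps the signal: m - n + 1 = 30 - 15 + 1 = 16

16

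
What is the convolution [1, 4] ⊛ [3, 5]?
y[0] = 1×3 = 3; y[1] = 1×5 + 4×3 = 17; y[2] = 4×5 = 20

[3, 17, 20]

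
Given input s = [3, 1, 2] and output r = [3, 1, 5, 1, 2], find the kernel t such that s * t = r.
Output length 5 = len(s) + len(t) - 1 ⇒ len(t) = 3. Solve t forward using t[k] = (r[k] - Σ_{i≥1} s[i]·t[k-i]) / s[0]: t[0] = r[0] / s[0] = 3 / 3 = 1; t[1] = (r[1] - 1×1) / s[0] = (1 - 1×1) / 3 = 0; t[2] = (r[2] - 1×0 - 2×1) / s[0] = (5 - 1×0 - 2×1) / 3 = 1. So t = [1, 0, 1]. Forward-check [3, 1, 2] * [1, 0, 1]: r[0] = 3×1 = 3; r[1] = 3×0 + 1×1 = 1; r[2] = 3×1 + 1×0 + 2×1 = 5; r[3] = 1×1 + 2×0 = 1; r[4] = 2×1 = 2 → [3, 1, 5, 1, 2] ✓

[1, 0, 1]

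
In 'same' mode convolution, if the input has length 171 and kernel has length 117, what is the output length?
'Same' mode returns an output with the same length as the input: 171

171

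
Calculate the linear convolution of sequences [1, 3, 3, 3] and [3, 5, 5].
y[0] = 1×3 = 3; y[1] = 1×5 + 3×3 = 14; y[2] = 1×5 + 3×5 + 3×3 = 29; y[3] = 3×5 + 3×5 + 3×3 = 39; y[4] = 3×5 + 3×5 = 30; y[5] = 3×5 = 15

[3, 14, 29, 39, 30, 15]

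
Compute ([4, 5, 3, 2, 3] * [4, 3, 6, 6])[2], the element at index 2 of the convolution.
Use y[k] = Σ_i a[i]·b[k-i] at k=2. y[2] = 4×6 + 5×3 + 3×4 = 51

51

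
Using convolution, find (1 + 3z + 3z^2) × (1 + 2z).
Ascending coefficients: a = [1, 3, 3], b = [1, 2]. c[0] = 1×1 = 1; c[1] = 1×2 + 3×1 = 5; c[2] = 3×2 + 3×1 = 9; c[3] = 3×2 = 6. Result coefficients: [1, 5, 9, 6] → 1 + 5z + 9z^2 + 6z^3

1 + 5z + 9z^2 + 6z^3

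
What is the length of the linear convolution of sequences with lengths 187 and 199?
Linear/full convolution length: m + n - 1 = 187 + 199 - 1 = 385

385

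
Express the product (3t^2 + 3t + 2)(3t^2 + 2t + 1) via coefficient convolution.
Ascending coefficients: a = [2, 3, 3], b = [1, 2, 3]. c[0] = 2×1 = 2; c[1] = 2×2 + 3×1 = 7; c[2] = 2×3 + 3×2 + 3×1 = 15; c[3] = 3×3 + 3×2 = 15; c[4] = 3×3 = 9. Result coefficients: [2, 7, 15, 15, 9] → 9t^4 + 15t^3 + 15t^2 + 7t + 2

9t^4 + 15t^3 + 15t^2 + 7t + 2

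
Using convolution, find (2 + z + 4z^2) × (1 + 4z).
Ascending coefficients: a = [2, 1, 4], b = [1, 4]. c[0] = 2×1 = 2; c[1] = 2×4 + 1×1 = 9; c[2] = 1×4 + 4×1 = 8; c[3] = 4×4 = 16. Result coefficients: [2, 9, 8, 16] → 2 + 9z + 8z^2 + 16z^3

2 + 9z + 8z^2 + 16z^3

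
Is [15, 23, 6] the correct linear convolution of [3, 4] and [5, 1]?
Recompute linear convolution of [3, 4] and [5, 1]: y[0] = 3×5 = 15; y[1] = 3×1 + 4×5 = 23; y[2] = 4×1 = 4 → [15, 23, 4]. Compare to given [15, 23, 6]: they differ at index 2: given 6, correct 4, so answer: No

No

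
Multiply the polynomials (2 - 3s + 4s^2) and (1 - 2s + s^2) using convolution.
Ascending coefficients: a = [2, -3, 4], b = [1, -2, 1]. c[0] = 2×1 = 2; c[1] = 2×-2 + -3×1 = -7; c[2] = 2×1 + -3×-2 + 4×1 = 12; c[3] = -3×1 + 4×-2 = -11; c[4] = 4×1 = 4. Result coefficients: [2, -7, 12, -11, 4] → 2 - 7s + 12s^2 - 11s^3 + 4s^4

2 - 7s + 12s^2 - 11s^3 + 4s^4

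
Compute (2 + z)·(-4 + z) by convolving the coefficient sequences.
Ascending coefficients: a = [2, 1], b = [-4, 1]. c[0] = 2×-4 = -8; c[1] = 2×1 + 1×-4 = -2; c[2] = 1×1 = 1. Result coefficients: [-8, -2, 1] → -8 - 2z + z^2

-8 - 2z + z^2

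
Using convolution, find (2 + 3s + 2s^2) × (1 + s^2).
Ascending coefficients: a = [2, 3, 2], b = [1, 0, 1]. c[0] = 2×1 = 2; c[1] = 2×0 + 3×1 = 3; c[2] = 2×1 + 3×0 + 2×1 = 4; c[3] = 3×1 + 2×0 = 3; c[4] = 2×1 = 2. Result coefficients: [2, 3, 4, 3, 2] → 2 + 3s + 4s^2 + 3s^3 + 2s^4

2 + 3s + 4s^2 + 3s^3 + 2s^4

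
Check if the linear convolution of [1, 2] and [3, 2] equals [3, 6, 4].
Recompute linear convolution of [1, 2] and [3, 2]: y[0] = 1×3 = 3; y[1] = 1×2 + 2×3 = 8; y[2] = 2×2 = 4 → [3, 8, 4]. Compare to given [3, 6, 4]: they differ at index 1: given 6, correct 8, so answer: No

No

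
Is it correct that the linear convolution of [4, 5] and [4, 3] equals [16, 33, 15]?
Recompute linear convolution of [4, 5] and [4, 3]: y[0] = 4×4 = 16; y[1] = 4×3 + 5×4 = 32; y[2] = 5×3 = 15 → [16, 32, 15]. Compare to given [16, 33, 15]: they differ at index 1: given 33, correct 32, so answer: No

No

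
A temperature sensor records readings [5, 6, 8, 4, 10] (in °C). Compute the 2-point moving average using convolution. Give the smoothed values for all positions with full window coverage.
2-point moving average kernel = [1, 1]. Apply in 'valid' mode (full window coverage): avg[0] = (5 + 6) / 2 = 5.5; avg[1] = (6 + 8) / 2 = 7.0; avg[2] = (8 + 4) / 2 = 6.0; avg[3] = (4 + 10) / 2 = 7.0. Smoothed values: [5.5, 7.0, 6.0, 7.0]

[5.5, 7.0, 6.0, 7.0]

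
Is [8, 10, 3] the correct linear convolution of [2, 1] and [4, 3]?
Recompute linear convolution of [2, 1] and [4, 3]: y[0] = 2×4 = 8; y[1] = 2×3 + 1×4 = 10; y[2] = 1×3 = 3 → [8, 10, 3]. Given [8, 10, 3] matches, so answer: Yes

Yes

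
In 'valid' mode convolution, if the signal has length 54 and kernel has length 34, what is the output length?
'Valid' mode counts only positions where the kernel fully overlaps the signal: m - n + 1 = 54 - 34 + 1 = 21

21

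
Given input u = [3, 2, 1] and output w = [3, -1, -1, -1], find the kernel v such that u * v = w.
Output length 4 = len(u) + len(v) - 1 ⇒ len(v) = 2. Solve v forward using v[k] = (w[k] - Σ_{i≥1} u[i]·v[k-i]) / u[0]: v[0] = w[0] / u[0] = 3 / 3 = 1; v[1] = (w[1] - 2×1) / u[0] = (-1 - 2×1) / 3 = -1. So v = [1, -1]. Forward-check [3, 2, 1] * [1, -1]: w[0] = 3×1 = 3; w[1] = 3×-1 + 2×1 = -1; w[2] = 2×-1 + 1×1 = -1; w[3] = 1×-1 = -1 → [3, -1, -1, -1] ✓

[1, -1]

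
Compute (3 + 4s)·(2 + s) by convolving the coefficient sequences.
Ascending coefficients: a = [3, 4], b = [2, 1]. c[0] = 3×2 = 6; c[1] = 3×1 + 4×2 = 11; c[2] = 4×1 = 4. Result coefficients: [6, 11, 4] → 6 + 11s + 4s^2

6 + 11s + 4s^2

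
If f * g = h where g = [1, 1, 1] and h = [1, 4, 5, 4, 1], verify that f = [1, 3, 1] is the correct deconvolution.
Forward-compute [1, 3, 1] * [1, 1, 1]: h[0] = 1×1 = 1; h[1] = 1×1 + 3×1 = 4; h[2] = 1×1 + 3×1 + 1×1 = 5; h[3] = 3×1 + 1×1 = 4; h[4] = 1×1 = 1 → [1, 4, 5, 4, 1]. Matches given h = [1, 4, 5, 4, 1], so verified.

Verified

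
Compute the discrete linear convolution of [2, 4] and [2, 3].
y[0] = 2×2 = 4; y[1] = 2×3 + 4×2 = 14; y[2] = 4×3 = 12

[4, 14, 12]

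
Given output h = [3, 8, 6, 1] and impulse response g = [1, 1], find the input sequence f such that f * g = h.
Deconvolve h=[3, 8, 6, 1] by g=[1, 1]. Since g[0]=1, solve forward: f[0] = h[0] / 1 = 3; f[1] = (h[1] - 3×1) / 1 = 5; f[2] = (h[2] - 5×1) / 1 = 1. So f = [3, 5, 1]. Check by forward convolution: h[0] = 3×1 = 3; h[1] = 3×1 + 5×1 = 8; h[2] = 5×1 + 1×1 = 6; h[3] = 1×1 = 1

[3, 5, 1]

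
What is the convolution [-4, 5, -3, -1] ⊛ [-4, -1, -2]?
y[0] = -4×-4 = 16; y[1] = -4×-1 + 5×-4 = -16; y[2] = -4×-2 + 5×-1 + -3×-4 = 15; y[3] = 5×-2 + -3×-1 + -1×-4 = -3; y[4] = -3×-2 + -1×-1 = 7; y[5] = -1×-2 = 2

[16, -16, 15, -3, 7, 2]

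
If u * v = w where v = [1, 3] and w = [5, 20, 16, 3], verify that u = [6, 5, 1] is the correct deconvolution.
Forward-compute [6, 5, 1] * [1, 3]: w[0] = 6×1 = 6; w[1] = 6×3 + 5×1 = 23; w[2] = 5×3 + 1×1 = 16; w[3] = 1×3 = 3 → [6, 23, 16, 3]. Does not match given w = [5, 20, 16, 3].

Not verified. [6, 5, 1] * [1, 3] = [6, 23, 16, 3], which differs from [5, 20, 16, 3] at index 0.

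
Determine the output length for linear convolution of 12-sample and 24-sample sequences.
Linear/full convolution length: m + n - 1 = 12 + 24 - 1 = 35

35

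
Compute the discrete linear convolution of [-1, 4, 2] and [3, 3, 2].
y[0] = -1×3 = -3; y[1] = -1×3 + 4×3 = 9; y[2] = -1×2 + 4×3 + 2×3 = 16; y[3] = 4×2 + 2×3 = 14; y[4] = 2×2 = 4

[-3, 9, 16, 14, 4]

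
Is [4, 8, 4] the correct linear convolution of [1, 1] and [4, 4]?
Recompute linear convolution of [1, 1] and [4, 4]: y[0] = 1×4 = 4; y[1] = 1×4 + 1×4 = 8; y[2] = 1×4 = 4 → [4, 8, 4]. Given [4, 8, 4] matches, so answer: Yes

Yes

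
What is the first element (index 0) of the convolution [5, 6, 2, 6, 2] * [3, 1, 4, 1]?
Use y[k] = Σ_i a[i]·b[k-i] at k=0. y[0] = 5×3 = 15

15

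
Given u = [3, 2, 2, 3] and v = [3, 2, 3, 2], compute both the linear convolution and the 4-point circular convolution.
Linear: y_lin[0] = 3×3 = 9; y_lin[1] = 3×2 + 2×3 = 12; y_lin[2] = 3×3 + 2×2 + 2×3 = 19; y_lin[3] = 3×2 + 2×3 + 2×2 + 3×3 = 25; y_lin[4] = 2×2 + 2×3 + 3×2 = 16; y_lin[5] = 2×2 + 3×3 = 13; y_lin[6] = 3×2 = 6 → [9, 12, 19, 25, 16, 13, 6]. Circular (length 4): y[0] = 3×3 + 2×2 + 2×3 + 3×2 = 25; y[1] = 3×2 + 2×3 + 2×2 + 3×3 = 25; y[2] = 3×3 + 2×2 + 2×3 + 3×2 = 25; y[3] = 3×2 + 2×3 + 2×2 + 3×3 = 25 → [25, 25, 25, 25]

Linear: [9, 12, 19, 25, 16, 13, 6], Circular: [25, 25, 25, 25]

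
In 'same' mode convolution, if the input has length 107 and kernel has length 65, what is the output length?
'Same' mode returns an output with the same length as the input: 107

107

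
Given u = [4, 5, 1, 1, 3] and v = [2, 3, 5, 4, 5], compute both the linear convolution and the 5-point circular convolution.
Linear: y_lin[0] = 4×2 = 8; y_lin[1] = 4×3 + 5×2 = 22; y_lin[2] = 4×5 + 5×3 + 1×2 = 37; y_lin[3] = 4×4 + 5×5 + 1×3 + 1×2 = 46; y_lin[4] = 4×5 + 5×4 + 1×5 + 1×3 + 3×2 = 54; y_lin[5] = 5×5 + 1×4 + 1×5 + 3×3 = 43; y_lin[6] = 1×5 + 1×4 + 3×5 = 24; y_lin[7] = 1×5 + 3×4 = 17; y_lin[8] = 3×5 = 15 → [8, 22, 37, 46, 54, 43, 24, 17, 15]. Circular (length 5): y[0] = 4×2 + 5×5 + 1×4 + 1×5 + 3×3 = 51; y[1] = 4×3 + 5×2 + 1×5 + 1×4 + 3×5 = 46; y[2] = 4×5 + 5×3 + 1×2 + 1×5 + 3×4 = 54; y[3] = 4×4 + 5×5 + 1×3 + 1×2 + 3×5 = 61; y[4] = 4×5 + 5×4 + 1×5 + 1×3 + 3×2 = 54 → [51, 46, 54, 61, 54]

Linear: [8, 22, 37, 46, 54, 43, 24, 17, 15], Circular: [51, 46, 54, 61, 54]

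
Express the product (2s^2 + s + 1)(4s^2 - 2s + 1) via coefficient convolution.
Ascending coefficients: a = [1, 1, 2], b = [1, -2, 4]. c[0] = 1×1 = 1; c[1] = 1×-2 + 1×1 = -1; c[2] = 1×4 + 1×-2 + 2×1 = 4; c[3] = 1×4 + 2×-2 = 0; c[4] = 2×4 = 8. Result coefficients: [1, -1, 4, 0, 8] → 8s^4 + 4s^2 - s + 1

8s^4 + 4s^2 - s + 1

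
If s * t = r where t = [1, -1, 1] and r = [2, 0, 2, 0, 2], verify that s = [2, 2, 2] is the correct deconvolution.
Forward-compute [2, 2, 2] * [1, -1, 1]: r[0] = 2×1 = 2; r[1] = 2×-1 + 2×1 = 0; r[2] = 2×1 + 2×-1 + 2×1 = 2; r[3] = 2×1 + 2×-1 = 0; r[4] = 2×1 = 2 → [2, 0, 2, 0, 2]. Matches given r = [2, 0, 2, 0, 2], so verified.

Verified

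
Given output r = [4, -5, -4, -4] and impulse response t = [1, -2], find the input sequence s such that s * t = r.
Deconvolve r=[4, -5, -4, -4] by t=[1, -2]. Since t[0]=1, solve forward: s[0] = r[0] / 1 = 4; s[1] = (r[1] - 4×-2) / 1 = 3; s[2] = (r[2] - 3×-2) / 1 = 2. So s = [4, 3, 2]. Check by forward convolution: r[0] = 4×1 = 4; r[1] = 4×-2 + 3×1 = -5; r[2] = 3×-2 + 2×1 = -4; r[3] = 2×-2 = -4

[4, 3, 2]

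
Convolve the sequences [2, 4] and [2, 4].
y[0] = 2×2 = 4; y[1] = 2×4 + 4×2 = 16; y[2] = 4×4 = 16

[4, 16, 16]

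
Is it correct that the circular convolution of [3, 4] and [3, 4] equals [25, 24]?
Recompute circular convolution of [3, 4] and [3, 4]: y[0] = 3×3 + 4×4 = 25; y[1] = 3×4 + 4×3 = 24 → [25, 24]. Given [25, 24] matches, so answer: Yes

Yes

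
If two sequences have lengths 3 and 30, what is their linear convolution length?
Linear/full convolution length: m + n - 1 = 3 + 30 - 1 = 32

32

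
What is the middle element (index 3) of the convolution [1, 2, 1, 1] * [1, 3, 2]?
Use y[k] = Σ_i a[i]·b[k-i] at k=3. y[3] = 2×2 + 1×3 + 1×1 = 8

8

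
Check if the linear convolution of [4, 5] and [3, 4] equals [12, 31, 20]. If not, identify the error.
Recompute linear convolution of [4, 5] and [3, 4]: y[0] = 4×3 = 12; y[1] = 4×4 + 5×3 = 31; y[2] = 5×4 = 20 → [12, 31, 20]. Given [12, 31, 20] matches, so answer: Yes

Yes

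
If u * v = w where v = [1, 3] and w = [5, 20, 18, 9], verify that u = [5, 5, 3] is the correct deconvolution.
Forward-compute [5, 5, 3] * [1, 3]: w[0] = 5×1 = 5; w[1] = 5×3 + 5×1 = 20; w[2] = 5×3 + 3×1 = 18; w[3] = 3×3 = 9 → [5, 20, 18, 9]. Matches given w = [5, 20, 18, 9], so verified.

Verified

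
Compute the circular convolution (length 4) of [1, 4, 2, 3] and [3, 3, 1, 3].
Use y[k] = Σ_j u[j]·v[(k-j) mod 4]. y[0] = 1×3 + 4×3 + 2×1 + 3×3 = 26; y[1] = 1×3 + 4×3 + 2×3 + 3×1 = 24; y[2] = 1×1 + 4×3 + 2×3 + 3×3 = 28; y[3] = 1×3 + 4×1 + 2×3 + 3×3 = 22. Result: [26, 24, 28, 22]

[26, 24, 28, 22]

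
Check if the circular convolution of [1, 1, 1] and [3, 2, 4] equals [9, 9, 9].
Recompute circular convolution of [1, 1, 1] and [3, 2, 4]: y[0] = 1×3 + 1×4 + 1×2 = 9; y[1] = 1×2 + 1×3 + 1×4 = 9; y[2] = 1×4 + 1×2 + 1×3 = 9 → [9, 9, 9]. Given [9, 9, 9] matches, so answer: Yes

Yes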